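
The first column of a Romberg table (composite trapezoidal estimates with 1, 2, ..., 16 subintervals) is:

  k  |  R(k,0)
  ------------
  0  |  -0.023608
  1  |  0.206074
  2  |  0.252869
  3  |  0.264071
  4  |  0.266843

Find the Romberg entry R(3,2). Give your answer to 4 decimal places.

0.2678

R(2,1) = (4·0.252869 − 0.206074) / 3 = 0.268467
R(3,1) = 0.264071 + (0.264071 − 0.252869)/3 = 0.267805
R(3,2) = (16·0.267805 − 0.268467) / 15 = 0.267761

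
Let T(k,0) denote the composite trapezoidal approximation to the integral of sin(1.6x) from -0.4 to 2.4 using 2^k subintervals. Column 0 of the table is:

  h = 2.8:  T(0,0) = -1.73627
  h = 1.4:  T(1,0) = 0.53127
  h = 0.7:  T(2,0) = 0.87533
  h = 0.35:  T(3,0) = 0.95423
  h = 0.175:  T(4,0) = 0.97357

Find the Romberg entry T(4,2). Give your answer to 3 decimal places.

0.980

Richardson extrapolation on the trapezoidal column (denominator 4−1=3):
T(3,1) = (4·0.95423 − 0.87533) / 3 = 0.98053
T(4,1) = 0.97357 + (0.97357 − 0.95423)/3 = 0.98002
T(4,2) = (16·0.98002 − 0.98053) / 15 = 0.97999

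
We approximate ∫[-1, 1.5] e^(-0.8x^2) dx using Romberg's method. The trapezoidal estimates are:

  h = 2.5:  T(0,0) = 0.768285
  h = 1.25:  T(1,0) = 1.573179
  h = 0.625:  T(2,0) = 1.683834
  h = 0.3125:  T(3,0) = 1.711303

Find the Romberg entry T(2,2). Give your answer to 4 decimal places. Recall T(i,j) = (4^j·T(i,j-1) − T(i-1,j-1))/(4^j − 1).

T(1,1) = (4·1.573179 − 0.768285) / 3 = 1.841477
T(2,1) = (4·1.683834 − 1.573179) / 3 = 1.720719
T(2,2) = (16·1.720719 − 1.841477) / 15 = 1.712668

1.7127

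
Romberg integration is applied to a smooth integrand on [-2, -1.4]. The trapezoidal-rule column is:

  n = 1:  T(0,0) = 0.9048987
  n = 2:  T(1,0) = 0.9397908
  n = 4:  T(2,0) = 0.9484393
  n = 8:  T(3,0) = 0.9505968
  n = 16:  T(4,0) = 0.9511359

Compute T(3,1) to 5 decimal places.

Richardson extrapolation on the trapezoidal column (denominator 4−1=3):
T(3,1) = 0.9505968 + (0.9505968 − 0.9484393)/3 = 0.9513160

0.95132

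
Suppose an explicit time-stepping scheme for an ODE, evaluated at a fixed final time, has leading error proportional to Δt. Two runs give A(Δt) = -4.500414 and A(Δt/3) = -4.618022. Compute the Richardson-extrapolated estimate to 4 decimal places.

-4.6768

Extrapolated value = (3·A(Δt/3) − A(Δt)) / (3 − 1)
= (3·(-4.618022) − (-4.500414)) / 2
= -9.353652 / 2 = -4.676826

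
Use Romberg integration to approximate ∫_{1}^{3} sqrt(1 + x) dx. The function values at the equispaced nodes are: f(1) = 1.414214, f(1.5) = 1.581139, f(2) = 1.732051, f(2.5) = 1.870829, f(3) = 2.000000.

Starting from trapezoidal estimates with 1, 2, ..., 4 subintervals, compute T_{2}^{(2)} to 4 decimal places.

3.4477

T_{0}^{(0)} (trapezoid, 1 panel, h=2.0000): 3.414214
T_{1}^{(0)} (trapezoid, 2 panels, h=1.0000): 3.439158
T_{2}^{(0)} (trapezoid, 4 panels, h=0.5000): 3.445563
T_{1}^{(1)} = 3.439158 + (3.439158 − 3.414214)/3 = 3.447473
T_{2}^{(1)} = 3.445563 + (3.445563 − 3.439158)/3 = 3.447698
T_{2}^{(2)} = 3.447698 + (3.447698 − 3.447473)/15 = 3.447713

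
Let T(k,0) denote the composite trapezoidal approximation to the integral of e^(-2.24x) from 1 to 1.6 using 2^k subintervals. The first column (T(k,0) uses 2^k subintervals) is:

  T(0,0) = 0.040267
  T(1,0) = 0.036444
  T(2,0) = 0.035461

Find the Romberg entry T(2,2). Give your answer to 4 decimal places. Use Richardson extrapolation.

0.0351

T(1,1) = 0.036444 + (0.036444 − 0.040267)/3 = 0.035170
T(2,1) = (4·0.035461 − 0.036444) / 3 = 0.035133
T(2,2) = 0.035133 + (0.035133 − 0.035170)/15 = 0.035131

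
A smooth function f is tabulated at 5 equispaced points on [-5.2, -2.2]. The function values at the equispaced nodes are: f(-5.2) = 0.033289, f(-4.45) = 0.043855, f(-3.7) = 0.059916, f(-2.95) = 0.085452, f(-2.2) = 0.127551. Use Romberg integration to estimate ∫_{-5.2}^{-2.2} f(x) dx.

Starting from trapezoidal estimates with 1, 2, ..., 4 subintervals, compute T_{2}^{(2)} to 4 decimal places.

0.1994

T_{0}^{(0)} (trapezoid, 1 panel, h=3.0000): 0.241260
T_{1}^{(0)} (trapezoid, 2 panels, h=1.5000): 0.210504
T_{2}^{(0)} (trapezoid, 4 panels, h=0.7500): 0.202232
T_{1}^{(1)} = 0.210504 + (0.210504 − 0.241260)/3 = 0.200252
T_{2}^{(1)} = 0.202232 + (0.202232 − 0.210504)/3 = 0.199475
T_{2}^{(2)} = 0.199475 + (0.199475 − 0.200252)/15 = 0.199423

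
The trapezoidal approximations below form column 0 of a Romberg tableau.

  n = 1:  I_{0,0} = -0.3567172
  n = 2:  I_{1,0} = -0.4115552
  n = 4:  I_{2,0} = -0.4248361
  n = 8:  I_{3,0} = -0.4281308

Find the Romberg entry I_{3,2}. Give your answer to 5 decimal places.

Richardson extrapolation on the trapezoidal column (denominator 4−1=3):
I_{2,1} = (4·(-0.4248361) − (-0.4115552)) / 3 = -0.4292631
I_{3,1} = -0.4281308 + (-0.4281308 − (-0.4248361))/3 = -0.4292290
I_{3,2} = (16·(-0.4292290) − (-0.4292631)) / 15 = -0.4292267

-0.42923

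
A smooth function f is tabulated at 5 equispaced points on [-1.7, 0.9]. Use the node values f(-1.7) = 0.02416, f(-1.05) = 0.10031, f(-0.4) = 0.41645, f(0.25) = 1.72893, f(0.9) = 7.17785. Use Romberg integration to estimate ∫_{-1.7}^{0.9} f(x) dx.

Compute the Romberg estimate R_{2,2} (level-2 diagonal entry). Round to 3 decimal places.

R_{0,0} (trapezoid, 1 panel, h=2.6000): 9.36261
R_{1,0} (trapezoid, 2 panels, h=1.3000): 5.22269
R_{2,0} (trapezoid, 4 panels, h=0.6500): 3.80035
R_{1,1} = 5.22269 + (5.22269 − 9.36261)/3 = 3.84272
R_{2,1} = 3.80035 + (3.80035 − 5.22269)/3 = 3.32624
R_{2,2} = 3.32624 + (3.32624 − 3.84272)/15 = 3.29181

3.292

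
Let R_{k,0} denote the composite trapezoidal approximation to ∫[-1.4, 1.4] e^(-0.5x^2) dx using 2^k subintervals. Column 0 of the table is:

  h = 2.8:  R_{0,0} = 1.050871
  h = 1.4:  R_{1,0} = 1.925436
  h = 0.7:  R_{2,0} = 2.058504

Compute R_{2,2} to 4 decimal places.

Richardson extrapolation on the trapezoidal column (denominator 4−1=3):
R_{1,1} = 1.925436 + (1.925436 − 1.050871)/3 = 2.216958
R_{2,1} = (4·2.058504 − 1.925436) / 3 = 2.102860
R_{2,2} = 2.102860 + (2.102860 − 2.216958)/15 = 2.095253

2.0953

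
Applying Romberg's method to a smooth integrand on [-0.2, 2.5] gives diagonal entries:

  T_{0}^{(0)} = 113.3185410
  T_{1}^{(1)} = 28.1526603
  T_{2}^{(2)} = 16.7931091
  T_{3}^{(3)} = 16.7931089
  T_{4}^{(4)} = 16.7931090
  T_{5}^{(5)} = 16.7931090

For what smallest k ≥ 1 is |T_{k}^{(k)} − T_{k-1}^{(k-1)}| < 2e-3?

|T_{1}^{(1)} − T_{0}^{(0)}| = 85.1658807 ≥ 2e-3
|T_{2}^{(2)} − T_{1}^{(1)}| = 11.3595512 ≥ 2e-3
|T_{3}^{(3)} − T_{2}^{(2)}| = 0.0000002 < 2e-3

k = 3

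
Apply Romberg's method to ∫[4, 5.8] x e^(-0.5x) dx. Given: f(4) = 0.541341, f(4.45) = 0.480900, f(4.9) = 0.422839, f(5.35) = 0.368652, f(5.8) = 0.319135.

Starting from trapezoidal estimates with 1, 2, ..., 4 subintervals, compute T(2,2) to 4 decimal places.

T(0,0) (trapezoid, 1 panel, h=1.8000): 0.774428
T(1,0) (trapezoid, 2 panels, h=0.9000): 0.767769
T(2,0) (trapezoid, 4 panels, h=0.4500): 0.766183
T(1,1) = 0.767769 + (0.767769 − 0.774428)/3 = 0.765549
T(2,1) = 0.766183 + (0.766183 − 0.767769)/3 = 0.765654
T(2,2) = 0.765654 + (0.765654 − 0.765549)/15 = 0.765661

0.7657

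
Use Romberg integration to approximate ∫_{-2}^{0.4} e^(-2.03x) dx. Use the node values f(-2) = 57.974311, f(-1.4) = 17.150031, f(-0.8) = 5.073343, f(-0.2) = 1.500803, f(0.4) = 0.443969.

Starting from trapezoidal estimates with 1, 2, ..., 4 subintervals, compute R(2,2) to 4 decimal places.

R(0,0) (trapezoid, 1 panel, h=2.4000): 70.101936
R(1,0) (trapezoid, 2 panels, h=1.2000): 41.138980
R(2,0) (trapezoid, 4 panels, h=0.6000): 31.759990
R(1,1) = 41.138980 + (41.138980 − 70.101936)/3 = 31.484661
R(2,1) = 31.759990 + (31.759990 − 41.138980)/3 = 28.633660
R(2,2) = 28.633660 + (28.633660 − 31.484661)/15 = 28.443593

28.4436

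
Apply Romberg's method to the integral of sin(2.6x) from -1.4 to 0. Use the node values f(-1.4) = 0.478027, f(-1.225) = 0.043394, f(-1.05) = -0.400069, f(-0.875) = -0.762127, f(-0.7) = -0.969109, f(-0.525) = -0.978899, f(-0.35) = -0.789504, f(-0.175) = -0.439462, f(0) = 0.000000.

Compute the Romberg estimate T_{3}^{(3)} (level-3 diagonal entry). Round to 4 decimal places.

-0.7224

T_{0}^{(0)} (trapezoid, 1 panel, h=1.4000): 0.334619
T_{1}^{(0)} (trapezoid, 2 panels, h=0.7000): -0.511067
T_{2}^{(0)} (trapezoid, 4 panels, h=0.3500): -0.671884
T_{3}^{(0)} (trapezoid, 8 panels, h=0.1750): -0.709933
T_{1}^{(1)} = -0.511067 + (-0.511067 − 0.334619)/3 = -0.792962
T_{2}^{(1)} = -0.671884 + (-0.671884 − (-0.511067))/3 = -0.725490
T_{3}^{(1)} = -0.709933 + (-0.709933 − (-0.671884))/3 = -0.722616
T_{2}^{(2)} = -0.725490 + (-0.725490 − (-0.792962))/15 = -0.720992
T_{3}^{(2)} = -0.722616 + (-0.722616 − (-0.725490))/15 = -0.722424
T_{3}^{(3)} = -0.722424 + (-0.722424 − (-0.720992))/63 = -0.722447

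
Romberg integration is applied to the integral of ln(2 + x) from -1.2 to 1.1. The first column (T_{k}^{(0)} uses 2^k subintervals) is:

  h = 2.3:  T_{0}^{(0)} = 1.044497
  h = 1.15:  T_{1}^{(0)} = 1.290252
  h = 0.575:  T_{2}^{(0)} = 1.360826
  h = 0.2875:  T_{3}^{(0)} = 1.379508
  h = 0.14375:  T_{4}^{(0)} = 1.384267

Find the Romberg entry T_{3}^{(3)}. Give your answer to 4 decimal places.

1.3858

Richardson extrapolation on the trapezoidal column (denominator 4−1=3):
T_{1}^{(1)} = 1.290252 + (1.290252 − 1.044497)/3 = 1.372170
T_{2}^{(1)} = (4·1.360826 − 1.290252) / 3 = 1.384351
T_{3}^{(1)} = 1.379508 + (1.379508 − 1.360826)/3 = 1.385735
T_{2}^{(2)} = 1.384351 + (1.384351 − 1.372170)/15 = 1.385163
T_{3}^{(2)} = (16·1.385735 − 1.384351) / 15 = 1.385827
T_{3}^{(3)} = 1.385827 + (1.385827 − 1.385163)/63 = 1.385838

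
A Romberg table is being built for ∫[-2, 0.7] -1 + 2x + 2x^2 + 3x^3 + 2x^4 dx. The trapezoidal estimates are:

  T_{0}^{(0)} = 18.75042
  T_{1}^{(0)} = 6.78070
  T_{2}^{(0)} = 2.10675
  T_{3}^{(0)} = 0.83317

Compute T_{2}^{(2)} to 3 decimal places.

0.399

T_{1}^{(1)} = 6.78070 + (6.78070 − 18.75042)/3 = 2.79079
T_{2}^{(1)} = 2.10675 + (2.10675 − 6.78070)/3 = 0.54877
T_{2}^{(2)} = (16·0.54877 − 2.79079) / 15 = 0.39930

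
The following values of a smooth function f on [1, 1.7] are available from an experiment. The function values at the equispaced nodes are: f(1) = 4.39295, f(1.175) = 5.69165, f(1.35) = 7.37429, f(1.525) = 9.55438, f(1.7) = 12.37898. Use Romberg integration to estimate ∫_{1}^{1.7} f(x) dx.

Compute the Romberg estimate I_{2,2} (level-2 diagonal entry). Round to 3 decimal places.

5.396

I_{0,0} (trapezoid, 1 panel, h=0.7000): 5.87018
I_{1,0} (trapezoid, 2 panels, h=0.3500): 5.51609
I_{2,0} (trapezoid, 4 panels, h=0.1750): 5.42610
I_{1,1} = 5.51609 + (5.51609 − 5.87018)/3 = 5.39806
I_{2,1} = 5.42610 + (5.42610 − 5.51609)/3 = 5.39610
I_{2,2} = 5.39610 + (5.39610 − 5.39806)/15 = 5.39597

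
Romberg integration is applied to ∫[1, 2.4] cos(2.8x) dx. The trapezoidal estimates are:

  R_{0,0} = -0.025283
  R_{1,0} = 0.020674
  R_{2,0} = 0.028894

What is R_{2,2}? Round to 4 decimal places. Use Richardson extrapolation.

0.0313

Richardson extrapolation on the trapezoidal column (denominator 4−1=3):
R_{1,1} = (4·0.020674 − (-0.025283)) / 3 = 0.035993
R_{2,1} = 0.028894 + (0.028894 − 0.020674)/3 = 0.031634
R_{2,2} = (16·0.031634 − 0.035993) / 15 = 0.031343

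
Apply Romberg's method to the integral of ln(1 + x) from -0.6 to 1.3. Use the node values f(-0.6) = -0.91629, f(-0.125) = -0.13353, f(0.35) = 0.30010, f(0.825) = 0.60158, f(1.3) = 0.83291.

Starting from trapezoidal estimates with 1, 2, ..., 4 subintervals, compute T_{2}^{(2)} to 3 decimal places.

T_{0}^{(0)} (trapezoid, 1 panel, h=1.9000): -0.07921
T_{1}^{(0)} (trapezoid, 2 panels, h=0.9500): 0.24549
T_{2}^{(0)} (trapezoid, 4 panels, h=0.4750): 0.34507
T_{1}^{(1)} = 0.24549 + (0.24549 − (-0.07921))/3 = 0.35372
T_{2}^{(1)} = 0.34507 + (0.34507 − 0.24549)/3 = 0.37826
T_{2}^{(2)} = 0.37826 + (0.37826 − 0.35372)/15 = 0.37990

0.380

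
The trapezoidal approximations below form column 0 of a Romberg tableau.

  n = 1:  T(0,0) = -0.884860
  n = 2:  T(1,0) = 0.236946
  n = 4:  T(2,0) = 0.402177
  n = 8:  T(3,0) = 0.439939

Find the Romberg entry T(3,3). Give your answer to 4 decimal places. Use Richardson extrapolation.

0.4523

Richardson extrapolation on the trapezoidal column (denominator 4−1=3):
T(1,1) = (4·0.236946 − (-0.884860)) / 3 = 0.610881
T(2,1) = (4·0.402177 − 0.236946) / 3 = 0.457254
T(3,1) = 0.439939 + (0.439939 − 0.402177)/3 = 0.452526
T(2,2) = 0.457254 + (0.457254 − 0.610881)/15 = 0.447012
T(3,2) = 0.452526 + (0.452526 − 0.457254)/15 = 0.452211
T(3,3) = (64·0.452211 − 0.447012) / 63 = 0.452294
(Column j=1 coincides with Simpson's rule on the same nodes.)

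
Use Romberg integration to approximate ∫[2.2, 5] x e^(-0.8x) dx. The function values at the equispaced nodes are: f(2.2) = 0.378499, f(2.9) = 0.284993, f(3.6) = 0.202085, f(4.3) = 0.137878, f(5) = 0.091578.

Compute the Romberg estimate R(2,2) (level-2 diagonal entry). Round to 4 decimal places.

R(0,0) (trapezoid, 1 panel, h=2.8000): 0.658108
R(1,0) (trapezoid, 2 panels, h=1.4000): 0.611973
R(2,0) (trapezoid, 4 panels, h=0.7000): 0.601996
R(1,1) = 0.611973 + (0.611973 − 0.658108)/3 = 0.596595
R(2,1) = 0.601996 + (0.601996 − 0.611973)/3 = 0.598670
R(2,2) = 0.598670 + (0.598670 − 0.596595)/15 = 0.598808

0.5988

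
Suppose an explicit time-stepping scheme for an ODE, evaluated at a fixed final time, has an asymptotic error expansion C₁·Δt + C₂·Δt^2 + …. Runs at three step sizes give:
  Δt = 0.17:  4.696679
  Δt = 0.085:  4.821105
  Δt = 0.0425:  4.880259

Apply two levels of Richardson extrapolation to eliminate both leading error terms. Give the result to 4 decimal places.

First eliminate the Δt term (factor 2^1 = 2):
  B₁ = (2·4.821105 − 4.696679)/1 = 4.945531
  B₂ = (2·4.880259 − 4.821105)/1 = 4.939413
Then eliminate the Δt^2 term (factor 2^2 = 4):
  (4·4.939413 − 4.945531)/3 = 4.937374

4.9374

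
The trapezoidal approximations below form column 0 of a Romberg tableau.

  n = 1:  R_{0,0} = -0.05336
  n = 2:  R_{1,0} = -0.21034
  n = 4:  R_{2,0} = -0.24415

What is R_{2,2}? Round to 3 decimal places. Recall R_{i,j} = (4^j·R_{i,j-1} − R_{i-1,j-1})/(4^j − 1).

-0.255

Richardson extrapolation on the trapezoidal column (denominator 4−1=3):
R_{1,1} = (4·(-0.21034) − (-0.05336)) / 3 = -0.26267
R_{2,1} = -0.24415 + (-0.24415 − (-0.21034))/3 = -0.25542
R_{2,2} = -0.25542 + (-0.25542 − (-0.26267))/15 = -0.25494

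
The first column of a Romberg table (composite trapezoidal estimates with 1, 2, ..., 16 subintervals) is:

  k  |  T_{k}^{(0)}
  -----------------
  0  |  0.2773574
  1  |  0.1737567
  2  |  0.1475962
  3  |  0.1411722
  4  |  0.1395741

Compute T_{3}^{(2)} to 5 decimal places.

T_{2}^{(1)} = (4·0.1475962 − 0.1737567) / 3 = 0.1388760
T_{3}^{(1)} = 0.1411722 + (0.1411722 − 0.1475962)/3 = 0.1390309
T_{3}^{(2)} = 0.1390309 + (0.1390309 − 0.1388760)/15 = 0.1390412

0.13904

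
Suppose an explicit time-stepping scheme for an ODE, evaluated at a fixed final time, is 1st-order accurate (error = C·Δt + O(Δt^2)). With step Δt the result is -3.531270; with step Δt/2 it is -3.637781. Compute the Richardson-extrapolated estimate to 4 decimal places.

-3.7443

Extrapolated value = (2·A(Δt/2) − A(Δt)) / (2 − 1)
= (2·(-3.637781) − (-3.531270)) / 1
= -3.744292 / 1 = -3.744292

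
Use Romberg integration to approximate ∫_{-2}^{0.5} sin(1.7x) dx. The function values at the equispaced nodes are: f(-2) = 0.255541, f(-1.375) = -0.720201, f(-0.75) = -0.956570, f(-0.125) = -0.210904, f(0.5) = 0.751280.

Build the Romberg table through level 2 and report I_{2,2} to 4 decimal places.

-0.9507

I_{0,0} (trapezoid, 1 panel, h=2.5000): 1.258526
I_{1,0} (trapezoid, 2 panels, h=1.2500): -0.566449
I_{2,0} (trapezoid, 4 panels, h=0.6250): -0.865165
I_{1,1} = -0.566449 + (-0.566449 − 1.258526)/3 = -1.174774
I_{2,1} = -0.865165 + (-0.865165 − (-0.566449))/3 = -0.964737
I_{2,2} = -0.964737 + (-0.964737 − (-1.174774))/15 = -0.950735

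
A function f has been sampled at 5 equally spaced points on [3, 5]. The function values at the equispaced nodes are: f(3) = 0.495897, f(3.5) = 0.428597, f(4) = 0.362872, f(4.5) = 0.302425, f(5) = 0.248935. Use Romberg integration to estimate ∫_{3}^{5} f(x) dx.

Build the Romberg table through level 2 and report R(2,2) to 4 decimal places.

0.7325

R(0,0) (trapezoid, 1 panel, h=2.0000): 0.744832
R(1,0) (trapezoid, 2 panels, h=1.0000): 0.735288
R(2,0) (trapezoid, 4 panels, h=0.5000): 0.733155
R(1,1) = 0.735288 + (0.735288 − 0.744832)/3 = 0.732107
R(2,1) = 0.733155 + (0.733155 − 0.735288)/3 = 0.732444
R(2,2) = 0.732444 + (0.732444 − 0.732107)/15 = 0.732466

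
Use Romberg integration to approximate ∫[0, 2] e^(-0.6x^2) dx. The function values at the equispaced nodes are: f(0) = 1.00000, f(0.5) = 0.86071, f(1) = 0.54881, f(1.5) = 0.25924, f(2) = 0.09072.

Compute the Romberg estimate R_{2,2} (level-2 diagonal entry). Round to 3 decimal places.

1.112

R_{0,0} (trapezoid, 1 panel, h=2.0000): 1.09072
R_{1,0} (trapezoid, 2 panels, h=1.0000): 1.09417
R_{2,0} (trapezoid, 4 panels, h=0.5000): 1.10706
R_{1,1} = 1.09417 + (1.09417 − 1.09072)/3 = 1.09532
R_{2,1} = 1.10706 + (1.10706 − 1.09417)/3 = 1.11136
R_{2,2} = 1.11136 + (1.11136 − 1.09532)/15 = 1.11243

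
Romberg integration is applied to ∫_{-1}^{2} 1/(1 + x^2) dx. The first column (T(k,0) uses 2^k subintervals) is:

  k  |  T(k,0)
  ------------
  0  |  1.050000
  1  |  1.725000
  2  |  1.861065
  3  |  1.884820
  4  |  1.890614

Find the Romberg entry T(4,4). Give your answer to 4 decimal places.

T(1,1) = 1.725000 + (1.725000 − 1.050000)/3 = 1.950000
T(2,1) = 1.861065 + (1.861065 − 1.725000)/3 = 1.906420
T(3,1) = 1.884820 + (1.884820 − 1.861065)/3 = 1.892738
T(4,1) = (4·1.890614 − 1.884820) / 3 = 1.892545
T(2,2) = (16·1.906420 − 1.950000) / 15 = 1.903515
T(3,2) = 1.892738 + (1.892738 − 1.906420)/15 = 1.891826
T(4,2) = 1.892545 + (1.892545 − 1.892738)/15 = 1.892532
T(3,3) = 1.891826 + (1.891826 − 1.903515)/63 = 1.891640
T(4,3) = 1.892532 + (1.892532 − 1.891826)/63 = 1.892543
T(4,4) = (256·1.892543 − 1.891640) / 255 = 1.892547

1.8925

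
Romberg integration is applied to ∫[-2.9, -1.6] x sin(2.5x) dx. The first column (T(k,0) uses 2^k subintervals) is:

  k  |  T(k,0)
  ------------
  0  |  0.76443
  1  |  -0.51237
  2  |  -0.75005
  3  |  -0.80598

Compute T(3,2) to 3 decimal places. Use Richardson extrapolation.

-0.824

T(2,1) = -0.75005 + (-0.75005 − (-0.51237))/3 = -0.82928
T(3,1) = -0.80598 + (-0.80598 − (-0.75005))/3 = -0.82462
T(3,2) = -0.82462 + (-0.82462 − (-0.82928))/15 = -0.82431
(Column j=1 coincides with Simpson's rule on the same nodes.)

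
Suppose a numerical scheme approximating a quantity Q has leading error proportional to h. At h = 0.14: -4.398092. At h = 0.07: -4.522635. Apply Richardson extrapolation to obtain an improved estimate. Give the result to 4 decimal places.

The leading error scales as h; refining by a factor of 2 reduces it by 2^1 = 2.
Extrapolated value = (2·A(h/2) − A(h)) / (2 − 1)
= (2·(-4.522635) − (-4.398092)) / 1
= -4.647178 / 1 = -4.647178

-4.6472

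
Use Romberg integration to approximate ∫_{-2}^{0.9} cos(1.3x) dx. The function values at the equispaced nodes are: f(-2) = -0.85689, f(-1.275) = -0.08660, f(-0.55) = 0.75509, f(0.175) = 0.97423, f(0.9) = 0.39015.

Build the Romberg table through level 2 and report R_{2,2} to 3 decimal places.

R_{0,0} (trapezoid, 1 panel, h=2.9000): -0.67677
R_{1,0} (trapezoid, 2 panels, h=1.4500): 0.75649
R_{2,0} (trapezoid, 4 panels, h=0.7250): 1.02178
R_{1,1} = 0.75649 + (0.75649 − (-0.67677))/3 = 1.23424
R_{2,1} = 1.02178 + (1.02178 − 0.75649)/3 = 1.11021
R_{2,2} = 1.11021 + (1.11021 − 1.23424)/15 = 1.10194

1.102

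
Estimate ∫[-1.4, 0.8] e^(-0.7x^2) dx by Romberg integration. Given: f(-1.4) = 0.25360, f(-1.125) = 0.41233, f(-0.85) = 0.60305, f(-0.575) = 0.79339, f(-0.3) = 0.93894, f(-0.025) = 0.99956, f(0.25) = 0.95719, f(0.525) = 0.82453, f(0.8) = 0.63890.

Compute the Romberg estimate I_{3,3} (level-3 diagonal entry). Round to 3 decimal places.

I_{0,0} (trapezoid, 1 panel, h=2.2000): 0.98175
I_{1,0} (trapezoid, 2 panels, h=1.1000): 1.52371
I_{2,0} (trapezoid, 4 panels, h=0.5500): 1.61999
I_{3,0} (trapezoid, 8 panels, h=0.2750): 1.64319
I_{1,1} = 1.52371 + (1.52371 − 0.98175)/3 = 1.70436
I_{2,1} = 1.61999 + (1.61999 − 1.52371)/3 = 1.65208
I_{3,1} = 1.64319 + (1.64319 − 1.61999)/3 = 1.65092
I_{2,2} = 1.65208 + (1.65208 − 1.70436)/15 = 1.64859
I_{3,2} = 1.65092 + (1.65092 − 1.65208)/15 = 1.65084
I_{3,3} = 1.65084 + (1.65084 − 1.64859)/63 = 1.65088

1.651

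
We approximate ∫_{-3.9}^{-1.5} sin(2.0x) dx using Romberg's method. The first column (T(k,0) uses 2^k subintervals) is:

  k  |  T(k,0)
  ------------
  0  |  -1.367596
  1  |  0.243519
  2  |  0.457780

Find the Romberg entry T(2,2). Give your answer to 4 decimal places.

0.5124

T(1,1) = 0.243519 + (0.243519 − (-1.367596))/3 = 0.780557
T(2,1) = 0.457780 + (0.457780 − 0.243519)/3 = 0.529200
T(2,2) = (16·0.529200 − 0.780557) / 15 = 0.512443
(Column j=1 coincides with Simpson's rule on the same nodes.)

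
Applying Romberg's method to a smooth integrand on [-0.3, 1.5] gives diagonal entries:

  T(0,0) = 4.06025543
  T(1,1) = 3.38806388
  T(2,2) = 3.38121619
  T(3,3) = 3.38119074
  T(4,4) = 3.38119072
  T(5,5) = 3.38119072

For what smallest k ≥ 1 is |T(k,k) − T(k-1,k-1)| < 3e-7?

k = 4

|T(1,1) − T(0,0)| = 0.67219155 ≥ 3e-7
|T(2,2) − T(1,1)| = 0.00684769 ≥ 3e-7
|T(3,3) − T(2,2)| = 0.00002545 ≥ 3e-7
|T(4,4) − T(3,3)| = 0.00000002 < 3e-7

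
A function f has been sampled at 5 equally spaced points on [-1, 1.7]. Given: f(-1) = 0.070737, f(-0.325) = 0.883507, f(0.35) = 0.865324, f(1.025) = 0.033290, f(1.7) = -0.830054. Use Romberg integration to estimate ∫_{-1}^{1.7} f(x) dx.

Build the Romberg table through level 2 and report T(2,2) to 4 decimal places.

T(0,0) (trapezoid, 1 panel, h=2.7000): -1.025078
T(1,0) (trapezoid, 2 panels, h=1.3500): 0.655648
T(2,0) (trapezoid, 4 panels, h=0.6750): 0.946662
T(1,1) = 0.655648 + (0.655648 − (-1.025078))/3 = 1.215890
T(2,1) = 0.946662 + (0.946662 − 0.655648)/3 = 1.043667
T(2,2) = 1.043667 + (1.043667 − 1.215890)/15 = 1.032185

1.0322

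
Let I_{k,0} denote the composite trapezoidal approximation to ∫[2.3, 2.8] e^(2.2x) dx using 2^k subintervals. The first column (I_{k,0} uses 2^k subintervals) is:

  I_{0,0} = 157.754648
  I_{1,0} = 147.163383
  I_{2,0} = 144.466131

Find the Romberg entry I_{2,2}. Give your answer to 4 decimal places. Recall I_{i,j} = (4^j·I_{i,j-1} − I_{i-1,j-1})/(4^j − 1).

143.5627

Richardson extrapolation on the trapezoidal column (denominator 4−1=3):
I_{1,1} = 147.163383 + (147.163383 − 157.754648)/3 = 143.632961
I_{2,1} = 144.466131 + (144.466131 − 147.163383)/3 = 143.567047
I_{2,2} = (16·143.567047 − 143.632961) / 15 = 143.562653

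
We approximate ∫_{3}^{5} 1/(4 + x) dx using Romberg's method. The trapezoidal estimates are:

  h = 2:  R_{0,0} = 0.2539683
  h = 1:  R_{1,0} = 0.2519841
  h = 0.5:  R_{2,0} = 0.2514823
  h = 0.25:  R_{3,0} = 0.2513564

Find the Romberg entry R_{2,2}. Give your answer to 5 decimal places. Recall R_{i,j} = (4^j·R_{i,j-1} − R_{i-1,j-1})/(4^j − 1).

R_{1,1} = (4·0.2519841 − 0.2539683) / 3 = 0.2513227
R_{2,1} = 0.2514823 + (0.2514823 − 0.2519841)/3 = 0.2513150
R_{2,2} = (16·0.2513150 − 0.2513227) / 15 = 0.2513145

0.25131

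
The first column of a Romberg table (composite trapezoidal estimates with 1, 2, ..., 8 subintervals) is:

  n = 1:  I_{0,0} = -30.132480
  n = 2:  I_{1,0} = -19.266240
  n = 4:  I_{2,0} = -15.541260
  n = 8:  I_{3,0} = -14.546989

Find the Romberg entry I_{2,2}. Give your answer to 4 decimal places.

Richardson extrapolation on the trapezoidal column (denominator 4−1=3):
I_{1,1} = (4·(-19.266240) − (-30.132480)) / 3 = -15.644160
I_{2,1} = -15.541260 + (-15.541260 − (-19.266240))/3 = -14.299600
I_{2,2} = -14.299600 + (-14.299600 − (-15.644160))/15 = -14.209963

-14.2100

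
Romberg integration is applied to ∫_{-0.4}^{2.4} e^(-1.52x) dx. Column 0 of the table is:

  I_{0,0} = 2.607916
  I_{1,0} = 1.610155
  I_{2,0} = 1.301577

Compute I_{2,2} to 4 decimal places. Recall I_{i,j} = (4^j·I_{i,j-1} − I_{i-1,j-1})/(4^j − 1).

Richardson extrapolation on the trapezoidal column (denominator 4−1=3):
I_{1,1} = (4·1.610155 − 2.607916) / 3 = 1.277568
I_{2,1} = 1.301577 + (1.301577 − 1.610155)/3 = 1.198718
I_{2,2} = (16·1.198718 − 1.277568) / 15 = 1.193461

1.1935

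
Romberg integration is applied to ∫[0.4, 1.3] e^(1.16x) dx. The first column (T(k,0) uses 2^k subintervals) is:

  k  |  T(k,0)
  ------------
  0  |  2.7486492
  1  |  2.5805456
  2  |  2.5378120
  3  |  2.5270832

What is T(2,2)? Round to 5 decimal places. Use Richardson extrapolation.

Richardson extrapolation on the trapezoidal column (denominator 4−1=3):
T(1,1) = (4·2.5805456 − 2.7486492) / 3 = 2.5245111
T(2,1) = (4·2.5378120 − 2.5805456) / 3 = 2.5235675
T(2,2) = 2.5235675 + (2.5235675 − 2.5245111)/15 = 2.5235046

2.52350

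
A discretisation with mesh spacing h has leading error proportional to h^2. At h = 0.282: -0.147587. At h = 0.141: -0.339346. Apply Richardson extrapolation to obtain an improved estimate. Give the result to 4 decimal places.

-0.4033

Extrapolated value = (4·A(h/2) − A(h)) / (4 − 1)
= (4·(-0.339346) − (-0.147587)) / 3
= -1.209797 / 3 = -0.403266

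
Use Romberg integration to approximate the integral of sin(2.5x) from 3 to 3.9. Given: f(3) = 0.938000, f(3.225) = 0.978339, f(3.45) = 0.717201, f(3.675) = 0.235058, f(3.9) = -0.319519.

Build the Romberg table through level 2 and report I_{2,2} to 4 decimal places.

0.5176

I_{0,0} (trapezoid, 1 panel, h=0.9000): 0.278316
I_{1,0} (trapezoid, 2 panels, h=0.4500): 0.461899
I_{2,0} (trapezoid, 4 panels, h=0.2250): 0.503964
I_{1,1} = 0.461899 + (0.461899 − 0.278316)/3 = 0.523093
I_{2,1} = 0.503964 + (0.503964 − 0.461899)/3 = 0.517986
I_{2,2} = 0.517986 + (0.517986 − 0.523093)/15 = 0.517646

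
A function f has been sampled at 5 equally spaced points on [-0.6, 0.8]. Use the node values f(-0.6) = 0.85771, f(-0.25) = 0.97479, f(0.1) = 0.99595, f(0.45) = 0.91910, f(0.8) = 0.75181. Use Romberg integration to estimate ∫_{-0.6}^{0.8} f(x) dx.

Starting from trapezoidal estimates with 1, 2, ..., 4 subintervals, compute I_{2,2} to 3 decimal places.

I_{0,0} (trapezoid, 1 panel, h=1.4000): 1.12666
I_{1,0} (trapezoid, 2 panels, h=0.7000): 1.26050
I_{2,0} (trapezoid, 4 panels, h=0.3500): 1.29311
I_{1,1} = 1.26050 + (1.26050 − 1.12666)/3 = 1.30511
I_{2,1} = 1.29311 + (1.29311 − 1.26050)/3 = 1.30398
I_{2,2} = 1.30398 + (1.30398 − 1.30511)/15 = 1.30390

1.304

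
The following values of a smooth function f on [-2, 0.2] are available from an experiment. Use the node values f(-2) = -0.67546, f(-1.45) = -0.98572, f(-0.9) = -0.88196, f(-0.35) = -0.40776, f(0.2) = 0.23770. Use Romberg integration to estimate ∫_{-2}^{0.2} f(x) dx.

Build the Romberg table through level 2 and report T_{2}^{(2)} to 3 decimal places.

-1.424

T_{0}^{(0)} (trapezoid, 1 panel, h=2.2000): -0.48154
T_{1}^{(0)} (trapezoid, 2 panels, h=1.1000): -1.21092
T_{2}^{(0)} (trapezoid, 4 panels, h=0.5500): -1.37188
T_{1}^{(1)} = -1.21092 + (-1.21092 − (-0.48154))/3 = -1.45405
T_{2}^{(1)} = -1.37188 + (-1.37188 − (-1.21092))/3 = -1.42553
T_{2}^{(2)} = -1.42553 + (-1.42553 − (-1.45405))/15 = -1.42363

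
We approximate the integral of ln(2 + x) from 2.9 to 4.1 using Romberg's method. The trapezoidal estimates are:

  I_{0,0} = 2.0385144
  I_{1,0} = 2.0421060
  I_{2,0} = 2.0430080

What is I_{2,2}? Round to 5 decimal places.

Richardson extrapolation on the trapezoidal column (denominator 4−1=3):
I_{1,1} = (4·2.0421060 − 2.0385144) / 3 = 2.0433032
I_{2,1} = 2.0430080 + (2.0430080 − 2.0421060)/3 = 2.0433087
I_{2,2} = (16·2.0433087 − 2.0433032) / 15 = 2.0433091
(Column j=1 coincides with Simpson's rule on the same nodes.)

2.04331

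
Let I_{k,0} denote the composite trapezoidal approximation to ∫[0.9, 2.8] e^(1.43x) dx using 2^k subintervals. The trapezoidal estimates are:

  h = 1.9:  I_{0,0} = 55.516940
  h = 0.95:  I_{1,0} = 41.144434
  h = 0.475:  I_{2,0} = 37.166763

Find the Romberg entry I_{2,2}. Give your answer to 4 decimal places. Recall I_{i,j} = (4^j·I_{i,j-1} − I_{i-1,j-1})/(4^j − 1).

35.8067

Richardson extrapolation on the trapezoidal column (denominator 4−1=3):
I_{1,1} = 41.144434 + (41.144434 − 55.516940)/3 = 36.353599
I_{2,1} = (4·37.166763 − 41.144434) / 3 = 35.840873
I_{2,2} = (16·35.840873 − 36.353599) / 15 = 35.806691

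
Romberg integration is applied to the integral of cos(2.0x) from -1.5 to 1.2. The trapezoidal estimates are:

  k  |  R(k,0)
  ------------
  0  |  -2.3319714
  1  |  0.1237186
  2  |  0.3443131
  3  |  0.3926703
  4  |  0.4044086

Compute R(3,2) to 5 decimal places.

Richardson extrapolation on the trapezoidal column (denominator 4−1=3):
R(2,1) = (4·0.3443131 − 0.1237186) / 3 = 0.4178446
R(3,1) = 0.3926703 + (0.3926703 − 0.3443131)/3 = 0.4087894
R(3,2) = (16·0.4087894 − 0.4178446) / 15 = 0.4081857

0.40819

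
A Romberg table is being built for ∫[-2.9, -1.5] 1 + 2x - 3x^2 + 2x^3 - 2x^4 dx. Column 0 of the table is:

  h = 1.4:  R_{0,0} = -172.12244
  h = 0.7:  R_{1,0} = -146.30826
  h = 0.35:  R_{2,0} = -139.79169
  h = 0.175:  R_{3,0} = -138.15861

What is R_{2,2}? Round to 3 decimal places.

-137.614

R_{1,1} = -146.30826 + (-146.30826 − (-172.12244))/3 = -137.70353
R_{2,1} = -139.79169 + (-139.79169 − (-146.30826))/3 = -137.61950
R_{2,2} = -137.61950 + (-137.61950 − (-137.70353))/15 = -137.61390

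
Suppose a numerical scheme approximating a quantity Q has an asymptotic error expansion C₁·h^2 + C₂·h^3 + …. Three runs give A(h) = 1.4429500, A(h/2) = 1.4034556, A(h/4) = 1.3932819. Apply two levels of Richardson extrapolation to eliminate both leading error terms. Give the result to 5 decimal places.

First eliminate the h^2 term (factor 2^2 = 4):
  B₁ = (4·1.4034556 − 1.4429500)/3 = 1.3902908
  B₂ = (4·1.3932819 − 1.4034556)/3 = 1.3898907
Then eliminate the h^3 term (factor 2^3 = 8):
  (8·1.3898907 − 1.3902908)/7 = 1.3898335

1.38983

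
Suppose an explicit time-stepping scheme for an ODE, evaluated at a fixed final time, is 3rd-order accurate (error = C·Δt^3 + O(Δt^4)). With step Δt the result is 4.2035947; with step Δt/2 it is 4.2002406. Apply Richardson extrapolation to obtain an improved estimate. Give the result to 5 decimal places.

The leading error scales as Δt^3; refining by a factor of 2 reduces it by 2^3 = 8.
Extrapolated value = (8·A(Δt/2) − A(Δt)) / (8 − 1)
= (8·4.2002406 − 4.2035947) / 7
= 29.3983301 / 7 = 4.1997614

4.19976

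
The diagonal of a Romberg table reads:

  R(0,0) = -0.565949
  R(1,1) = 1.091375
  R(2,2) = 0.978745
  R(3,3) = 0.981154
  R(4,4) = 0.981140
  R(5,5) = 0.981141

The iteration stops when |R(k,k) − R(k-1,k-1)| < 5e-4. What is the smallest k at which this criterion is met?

k = 4

|R(1,1) − R(0,0)| = 1.657324 ≥ 5e-4
|R(2,2) − R(1,1)| = 0.112630 ≥ 5e-4
|R(3,3) − R(2,2)| = 0.002409 ≥ 5e-4
|R(4,4) − R(3,3)| = 0.000014 < 5e-4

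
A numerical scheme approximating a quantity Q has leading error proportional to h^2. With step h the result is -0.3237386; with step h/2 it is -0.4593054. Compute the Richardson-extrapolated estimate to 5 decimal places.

-0.50449

The leading error scales as h^2; refining by a factor of 2 reduces it by 2^2 = 4.
Extrapolated value = (4·A(h/2) − A(h)) / (4 − 1)
= (4·(-0.4593054) − (-0.3237386)) / 3
= -1.5134830 / 3 = -0.5044943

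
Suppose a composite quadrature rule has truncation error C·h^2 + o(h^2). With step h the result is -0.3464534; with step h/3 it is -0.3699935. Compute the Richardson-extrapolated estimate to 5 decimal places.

-0.37294

Extrapolated value = (9·A(h/3) − A(h)) / (9 − 1)
= (9·(-0.3699935) − (-0.3464534)) / 8
= -2.9834881 / 8 = -0.3729360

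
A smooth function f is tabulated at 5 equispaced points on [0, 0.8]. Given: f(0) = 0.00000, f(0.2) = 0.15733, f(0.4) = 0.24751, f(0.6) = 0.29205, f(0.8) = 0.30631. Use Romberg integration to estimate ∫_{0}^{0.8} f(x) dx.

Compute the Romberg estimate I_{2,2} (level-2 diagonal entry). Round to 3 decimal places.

I_{0,0} (trapezoid, 1 panel, h=0.8000): 0.12252
I_{1,0} (trapezoid, 2 panels, h=0.4000): 0.16027
I_{2,0} (trapezoid, 4 panels, h=0.2000): 0.17001
I_{1,1} = 0.16027 + (0.16027 − 0.12252)/3 = 0.17285
I_{2,1} = 0.17001 + (0.17001 − 0.16027)/3 = 0.17326
I_{2,2} = 0.17326 + (0.17326 − 0.17285)/15 = 0.17329

0.173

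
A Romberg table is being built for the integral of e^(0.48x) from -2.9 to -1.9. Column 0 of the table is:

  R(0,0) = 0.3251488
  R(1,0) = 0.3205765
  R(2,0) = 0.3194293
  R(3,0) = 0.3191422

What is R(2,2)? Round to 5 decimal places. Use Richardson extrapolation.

0.31905

Richardson extrapolation on the trapezoidal column (denominator 4−1=3):
R(1,1) = (4·0.3205765 − 0.3251488) / 3 = 0.3190524
R(2,1) = (4·0.3194293 − 0.3205765) / 3 = 0.3190469
R(2,2) = (16·0.3190469 − 0.3190524) / 15 = 0.3190465
(Column j=1 coincides with Simpson's rule on the same nodes.)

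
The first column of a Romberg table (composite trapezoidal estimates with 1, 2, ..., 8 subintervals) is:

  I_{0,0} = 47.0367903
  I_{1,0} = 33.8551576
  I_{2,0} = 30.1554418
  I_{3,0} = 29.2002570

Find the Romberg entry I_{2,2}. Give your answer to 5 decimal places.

I_{1,1} = (4·33.8551576 − 47.0367903) / 3 = 29.4612800
I_{2,1} = (4·30.1554418 − 33.8551576) / 3 = 28.9222032
I_{2,2} = 28.9222032 + (28.9222032 − 29.4612800)/15 = 28.8862647

28.88626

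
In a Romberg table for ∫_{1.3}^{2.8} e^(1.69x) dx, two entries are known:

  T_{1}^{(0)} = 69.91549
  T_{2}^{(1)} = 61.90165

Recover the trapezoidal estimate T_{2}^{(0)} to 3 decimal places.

63.905

From T_{2}^{(1)} = (4·T_{2}^{(0)} − T_{1}^{(0)})/3, solve for T_{2}^{(0)}:
4·T_{2}^{(0)} = 3·61.90165 + 69.91549 = 255.62044
T_{2}^{(0)} = 63.90511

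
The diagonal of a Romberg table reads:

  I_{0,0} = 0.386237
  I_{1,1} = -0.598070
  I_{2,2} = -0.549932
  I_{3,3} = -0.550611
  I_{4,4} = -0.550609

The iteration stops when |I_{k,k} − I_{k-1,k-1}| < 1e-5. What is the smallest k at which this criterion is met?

|I_{1,1} − I_{0,0}| = 0.984307 ≥ 1e-5
|I_{2,2} − I_{1,1}| = 0.048138 ≥ 1e-5
|I_{3,3} − I_{2,2}| = 0.000679 ≥ 1e-5
|I_{4,4} − I_{3,3}| = 0.000002 < 1e-5

k = 4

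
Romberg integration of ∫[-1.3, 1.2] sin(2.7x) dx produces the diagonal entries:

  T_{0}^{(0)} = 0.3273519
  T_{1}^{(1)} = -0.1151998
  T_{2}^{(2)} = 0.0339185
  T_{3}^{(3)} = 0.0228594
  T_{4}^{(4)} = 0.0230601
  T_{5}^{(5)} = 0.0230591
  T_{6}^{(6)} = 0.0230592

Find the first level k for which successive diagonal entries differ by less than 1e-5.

|T_{1}^{(1)} − T_{0}^{(0)}| = 0.4425517 ≥ 1e-5
|T_{2}^{(2)} − T_{1}^{(1)}| = 0.1491183 ≥ 1e-5
|T_{3}^{(3)} − T_{2}^{(2)}| = 0.0110591 ≥ 1e-5
|T_{4}^{(4)} − T_{3}^{(3)}| = 0.0002007 ≥ 1e-5
|T_{5}^{(5)} − T_{4}^{(4)}| = 0.0000010 < 1e-5

k = 5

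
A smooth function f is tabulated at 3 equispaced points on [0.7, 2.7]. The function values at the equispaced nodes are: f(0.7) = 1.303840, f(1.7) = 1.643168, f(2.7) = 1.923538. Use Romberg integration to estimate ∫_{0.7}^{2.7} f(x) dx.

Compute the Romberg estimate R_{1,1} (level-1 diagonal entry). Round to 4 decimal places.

R_{0,0} (trapezoid, 1 panel, h=2.0000): 3.227378
R_{1,0} (trapezoid, 2 panels, h=1.0000): 3.256857
R_{1,1} = 3.256857 + (3.256857 − 3.227378)/3 = 3.266683

3.2667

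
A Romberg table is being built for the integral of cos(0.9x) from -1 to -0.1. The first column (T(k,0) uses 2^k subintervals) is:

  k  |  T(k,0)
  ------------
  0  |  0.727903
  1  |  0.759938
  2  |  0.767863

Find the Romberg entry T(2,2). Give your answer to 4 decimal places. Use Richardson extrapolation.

0.7705

Richardson extrapolation on the trapezoidal column (denominator 4−1=3):
T(1,1) = (4·0.759938 − 0.727903) / 3 = 0.770616
T(2,1) = 0.767863 + (0.767863 − 0.759938)/3 = 0.770505
T(2,2) = 0.770505 + (0.770505 − 0.770616)/15 = 0.770498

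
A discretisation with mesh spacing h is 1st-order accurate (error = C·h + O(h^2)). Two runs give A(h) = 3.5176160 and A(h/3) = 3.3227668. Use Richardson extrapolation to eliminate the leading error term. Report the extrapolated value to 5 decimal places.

3.22534

The leading error scales as h; refining by a factor of 3 reduces it by 3^1 = 3.
Extrapolated value = (3·A(h/3) − A(h)) / (3 − 1)
= (3·3.3227668 − 3.5176160) / 2
= 6.4506844 / 2 = 3.2253422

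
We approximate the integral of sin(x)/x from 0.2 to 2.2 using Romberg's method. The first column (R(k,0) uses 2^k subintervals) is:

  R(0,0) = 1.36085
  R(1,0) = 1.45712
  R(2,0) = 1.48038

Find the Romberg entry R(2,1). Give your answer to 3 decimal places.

Richardson extrapolation on the trapezoidal column (denominator 4−1=3):
R(2,1) = (4·1.48038 − 1.45712) / 3 = 1.48813

1.488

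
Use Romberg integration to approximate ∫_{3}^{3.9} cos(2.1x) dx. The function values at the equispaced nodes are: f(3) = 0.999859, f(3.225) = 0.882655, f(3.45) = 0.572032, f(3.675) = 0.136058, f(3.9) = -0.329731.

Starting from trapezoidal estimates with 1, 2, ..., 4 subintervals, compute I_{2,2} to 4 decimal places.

I_{0,0} (trapezoid, 1 panel, h=0.9000): 0.301558
I_{1,0} (trapezoid, 2 panels, h=0.4500): 0.408193
I_{2,0} (trapezoid, 4 panels, h=0.2250): 0.433307
I_{1,1} = 0.408193 + (0.408193 − 0.301558)/3 = 0.443738
I_{2,1} = 0.433307 + (0.433307 − 0.408193)/3 = 0.441678
I_{2,2} = 0.441678 + (0.441678 − 0.443738)/15 = 0.441541

0.4415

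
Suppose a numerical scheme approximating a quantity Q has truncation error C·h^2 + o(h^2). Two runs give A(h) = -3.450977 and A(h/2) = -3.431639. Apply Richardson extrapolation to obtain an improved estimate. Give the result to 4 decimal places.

-3.4252

The leading error scales as h^2; refining by a factor of 2 reduces it by 2^2 = 4.
Extrapolated value = (4·A(h/2) − A(h)) / (4 − 1)
= (4·(-3.431639) − (-3.450977)) / 3
= -10.275579 / 3 = -3.425193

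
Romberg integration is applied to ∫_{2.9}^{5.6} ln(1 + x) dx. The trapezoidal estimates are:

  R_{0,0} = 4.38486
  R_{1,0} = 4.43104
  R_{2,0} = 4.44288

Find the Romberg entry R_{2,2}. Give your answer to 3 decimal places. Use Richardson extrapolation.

4.447

Richardson extrapolation on the trapezoidal column (denominator 4−1=3):
R_{1,1} = (4·4.43104 − 4.38486) / 3 = 4.44643
R_{2,1} = (4·4.44288 − 4.43104) / 3 = 4.44683
R_{2,2} = 4.44683 + (4.44683 − 4.44643)/15 = 4.44686
(Column j=1 coincides with Simpson's rule on the same nodes.)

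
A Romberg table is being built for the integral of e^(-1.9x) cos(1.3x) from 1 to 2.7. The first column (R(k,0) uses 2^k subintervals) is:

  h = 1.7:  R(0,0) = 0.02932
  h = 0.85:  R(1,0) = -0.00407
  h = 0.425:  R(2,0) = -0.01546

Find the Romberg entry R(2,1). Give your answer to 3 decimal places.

R(2,1) = -0.01546 + (-0.01546 − (-0.00407))/3 = -0.01926
(Column j=1 coincides with Simpson's rule on the same nodes.)

-0.019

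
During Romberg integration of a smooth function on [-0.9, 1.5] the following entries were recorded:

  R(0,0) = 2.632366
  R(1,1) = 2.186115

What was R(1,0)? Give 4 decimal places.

From R(1,1) = (4·R(1,0) − R(0,0))/3, solve for R(1,0):
4·R(1,0) = 3·2.186115 + 2.632366 = 9.190711
R(1,0) = 2.297678

2.2977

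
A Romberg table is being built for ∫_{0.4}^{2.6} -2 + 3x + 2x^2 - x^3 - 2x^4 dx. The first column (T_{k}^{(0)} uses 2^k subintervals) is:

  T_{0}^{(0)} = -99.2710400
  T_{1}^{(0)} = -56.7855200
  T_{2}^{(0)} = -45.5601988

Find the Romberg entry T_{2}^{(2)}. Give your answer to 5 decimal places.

T_{1}^{(1)} = -56.7855200 + (-56.7855200 − (-99.2710400))/3 = -42.6236800
T_{2}^{(1)} = (4·(-45.5601988) − (-56.7855200)) / 3 = -41.8184251
T_{2}^{(2)} = (16·(-41.8184251) − (-42.6236800)) / 15 = -41.7647414
(Column j=1 coincides with Simpson's rule on the same nodes.)

-41.76474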